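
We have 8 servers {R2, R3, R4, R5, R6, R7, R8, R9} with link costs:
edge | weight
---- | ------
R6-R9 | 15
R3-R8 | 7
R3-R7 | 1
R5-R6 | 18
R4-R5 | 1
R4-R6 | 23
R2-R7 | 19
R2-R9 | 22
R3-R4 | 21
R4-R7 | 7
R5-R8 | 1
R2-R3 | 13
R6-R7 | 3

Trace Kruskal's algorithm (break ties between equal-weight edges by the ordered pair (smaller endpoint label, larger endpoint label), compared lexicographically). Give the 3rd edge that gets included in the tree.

R5-R8

Sort edges by weight, then run Kruskal:
R3-R7 (1): add — endpoints in different components.
R4-R5 (1): add — endpoints in different components.
R5-R8 (1): add — endpoints in different components.
R6-R7 (3): add — endpoints in different components.
R3-R8 (7): add — endpoints in different components.
R4-R7 (7): skip — R7 and R4 already connected.
R2-R3 (13): add — endpoints in different components.
R6-R9 (15): add — endpoints in different components.
The 3rd edge added is R5-R8.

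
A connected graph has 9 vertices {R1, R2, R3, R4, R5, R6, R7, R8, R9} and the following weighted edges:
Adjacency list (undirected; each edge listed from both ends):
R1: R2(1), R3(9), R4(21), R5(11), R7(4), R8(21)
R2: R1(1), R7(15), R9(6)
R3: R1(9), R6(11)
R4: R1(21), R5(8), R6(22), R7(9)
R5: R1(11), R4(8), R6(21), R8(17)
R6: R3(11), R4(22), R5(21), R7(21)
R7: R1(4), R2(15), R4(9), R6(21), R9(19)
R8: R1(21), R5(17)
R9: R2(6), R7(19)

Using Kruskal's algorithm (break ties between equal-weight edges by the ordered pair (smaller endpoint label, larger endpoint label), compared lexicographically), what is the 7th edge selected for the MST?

R3-R6

Sort edges by weight, then run Kruskal:
R1 R2 (1): add — endpoints in different components.
R1 R7 (4): add — endpoints in different components.
R2 R9 (6): add — endpoints in different components.
R4 R5 (8): add — endpoints in different components.
R1 R3 (9): add — endpoints in different components.
R4 R7 (9): add — endpoints in different components.
R1 R5 (11): skip — R5 and R1 already connected.
R3 R6 (11): add — endpoints in different components.
R2 R7 (15): skip — R2 and R7 already connected.
R5 R8 (17): add — endpoints in different components.
The 7th edge added is R3 R6.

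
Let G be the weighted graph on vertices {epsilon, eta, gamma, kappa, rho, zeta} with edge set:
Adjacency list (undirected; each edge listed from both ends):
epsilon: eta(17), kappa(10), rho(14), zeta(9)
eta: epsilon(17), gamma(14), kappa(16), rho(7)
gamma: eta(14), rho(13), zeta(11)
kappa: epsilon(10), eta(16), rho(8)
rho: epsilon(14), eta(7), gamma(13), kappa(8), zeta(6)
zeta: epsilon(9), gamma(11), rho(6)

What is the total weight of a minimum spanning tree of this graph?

Grow the tree from eta using Prim:
Step 1: cheapest edge leaving the tree is eta–rho (7); add rho.
Step 2: cheapest edge leaving the tree is rho–zeta (6); add zeta.
Step 3: cheapest edge leaving the tree is kappa–rho (8); add kappa.
Step 4: cheapest edge leaving the tree is epsilon–zeta (9); add epsilon.
Step 5: cheapest edge leaving the tree is gamma–zeta (11); add gamma.
MST edges: eta–rho, rho–zeta, kappa–rho, epsilon–zeta, gamma–zeta; total weight 7+6+8+9+11 = 41.

41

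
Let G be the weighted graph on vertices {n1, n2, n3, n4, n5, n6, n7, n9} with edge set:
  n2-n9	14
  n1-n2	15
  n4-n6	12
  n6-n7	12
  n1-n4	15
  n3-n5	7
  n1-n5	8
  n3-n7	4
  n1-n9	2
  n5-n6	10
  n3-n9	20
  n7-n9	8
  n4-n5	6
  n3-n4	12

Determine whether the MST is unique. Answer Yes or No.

Kruskal: consider edges lightest-first.
n1-n9 (2): add — endpoints in different components.
n3-n7 (4): add — endpoints in different components.
n4-n5 (6): add — endpoints in different components.
n3-n5 (7): add — endpoints in different components.
n1-n5 (8): add — endpoints in different components.
n7-n9 (8): skip — n7 and n9 already connected.
n5-n6 (10): add — endpoints in different components.
n3-n4 (12): skip — n3 and n4 already connected.
n4-n6 (12): skip — n6 and n4 already connected.
n6-n7 (12): skip — n6 and n7 already connected.
n2-n9 (14): add — endpoints in different components.
Non-tree edge n7-n9 has weight 8, equal to the heaviest edge on its tree cycle — swapping gives another MST of the same weight. Not unique.

No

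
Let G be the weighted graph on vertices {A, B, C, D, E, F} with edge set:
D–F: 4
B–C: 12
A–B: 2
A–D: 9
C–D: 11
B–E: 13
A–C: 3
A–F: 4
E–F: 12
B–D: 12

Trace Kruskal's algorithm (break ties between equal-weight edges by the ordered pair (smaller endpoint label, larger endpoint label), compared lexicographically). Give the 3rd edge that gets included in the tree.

A-F

Sort edges by weight, then run Kruskal:
A–B (2): add. Components now {A,B} {C} {D} {E} {F}
A–C (3): add. Components now {A,B,C} {D} {E} {F}
A–F (4): add. Components now {A,B,C,F} {D} {E}
D–F (4): add. Components now {A,B,C,D,F} {E}
A–D (9): skip — A and D already connected.
C–D (11): skip — C and D already connected.
B–C (12): skip — B and C already connected.
B–D (12): skip — B and D already connected.
E–F (12): add. Components now {A,B,C,D,E,F}
The 3rd edge added is A–F.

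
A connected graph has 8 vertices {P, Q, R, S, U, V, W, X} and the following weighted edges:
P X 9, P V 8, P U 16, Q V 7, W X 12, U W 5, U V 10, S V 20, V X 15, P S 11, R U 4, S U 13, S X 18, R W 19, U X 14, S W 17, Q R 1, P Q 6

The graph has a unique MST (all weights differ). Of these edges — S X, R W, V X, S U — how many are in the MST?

0

Kruskal's algorithm — process edges by increasing weight (ties by edge label):
Q R (1): add — endpoints in different components.
R U (4): add — endpoints in different components.
U W (5): add — endpoints in different components.
P Q (6): add — endpoints in different components.
Q V (7): add — endpoints in different components.
P V (8): skip — V and P already connected.
P X (9): add — endpoints in different components.
U V (10): skip — V and U already connected.
P S (11): add — endpoints in different components.
MST edge set: {Q R, R U, U W, P Q, Q V, P X, P S}.
Of the listed edges, {} are in the MST → 0.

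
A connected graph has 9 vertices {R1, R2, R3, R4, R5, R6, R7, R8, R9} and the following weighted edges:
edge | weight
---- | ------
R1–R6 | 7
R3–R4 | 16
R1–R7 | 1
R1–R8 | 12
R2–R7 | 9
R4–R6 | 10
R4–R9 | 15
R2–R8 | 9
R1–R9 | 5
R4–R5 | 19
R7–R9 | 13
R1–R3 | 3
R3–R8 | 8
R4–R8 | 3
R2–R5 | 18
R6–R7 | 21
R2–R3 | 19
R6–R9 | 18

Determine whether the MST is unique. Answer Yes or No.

Kruskal's algorithm — process edges by increasing weight (ties by edge label):
R1–R7 (1): add — endpoints in different components.
R1–R3 (3): add — endpoints in different components.
R4–R8 (3): add — endpoints in different components.
R1–R9 (5): add — endpoints in different components.
R1–R6 (7): add — endpoints in different components.
R3–R8 (8): add — endpoints in different components.
R2–R7 (9): add — endpoints in different components.
R2–R8 (9): skip — R8 and R2 already connected.
R4–R6 (10): skip — R4 and R6 already connected.
R1–R8 (12): skip — R8 and R1 already connected.
R7–R9 (13): skip — R7 and R9 already connected.
R4–R9 (15): skip — R4 and R9 already connected.
R3–R4 (16): skip — R4 and R3 already connected.
R2–R5 (18): add — endpoints in different components.
Non-tree edge R2–R8 has weight 9, equal to the heaviest edge on its tree cycle — swapping gives another MST of the same weight. Not unique.

No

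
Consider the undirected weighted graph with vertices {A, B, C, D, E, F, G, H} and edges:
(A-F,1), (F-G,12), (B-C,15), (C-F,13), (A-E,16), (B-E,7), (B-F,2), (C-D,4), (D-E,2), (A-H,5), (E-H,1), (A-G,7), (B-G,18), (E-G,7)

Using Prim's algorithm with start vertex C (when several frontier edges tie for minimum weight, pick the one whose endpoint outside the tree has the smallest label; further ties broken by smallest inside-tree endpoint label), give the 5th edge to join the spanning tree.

A-F

Grow the tree from C using Prim:
Step 1: cheapest edge leaving the tree is C-D (4); add D.
Step 2: cheapest edge leaving the tree is D-E (2); add E.
Step 3: cheapest edge leaving the tree is E-H (1); add H.
Step 4: cheapest edge leaving the tree is A-H (5); add A.
Step 5: cheapest edge leaving the tree is A-F (1); add F.
Step 6: cheapest edge leaving the tree is B-F (2); add B.
Step 7: cheapest edge leaving the tree is A-G (7); add G.
The 5th edge added is A-F.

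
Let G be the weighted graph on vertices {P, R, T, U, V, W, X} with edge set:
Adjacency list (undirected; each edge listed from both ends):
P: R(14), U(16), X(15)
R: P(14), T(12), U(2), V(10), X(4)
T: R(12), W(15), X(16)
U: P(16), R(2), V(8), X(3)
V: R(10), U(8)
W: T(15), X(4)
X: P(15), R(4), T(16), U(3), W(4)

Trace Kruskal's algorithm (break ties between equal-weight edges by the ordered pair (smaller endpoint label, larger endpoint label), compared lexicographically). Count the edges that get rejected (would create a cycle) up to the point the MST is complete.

2

Kruskal's algorithm — process edges by increasing weight (ties by edge label):
R—U (2): add. Components now {P} {R,U} {T} {W} {V} {X}
U—X (3): add. Components now {P} {R,U,X} {T} {W} {V}
R—X (4): skip — R and X already connected.
W—X (4): add. Components now {P} {R,U,W,X} {T} {V}
U—V (8): add. Components now {P} {R,U,V,W,X} {T}
R—V (10): skip — V and R already connected.
R—T (12): add. Components now {P} {R,T,U,V,W,X}
P—R (14): add. Components now {P,R,T,U,V,W,X}
Edges rejected before the tree was complete: 2.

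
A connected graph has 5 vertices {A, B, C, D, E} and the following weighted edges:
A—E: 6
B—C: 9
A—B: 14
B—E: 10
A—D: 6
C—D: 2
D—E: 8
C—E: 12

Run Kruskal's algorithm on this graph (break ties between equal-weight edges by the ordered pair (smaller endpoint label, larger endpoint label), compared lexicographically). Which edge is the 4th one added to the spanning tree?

Kruskal's algorithm — process edges by increasing weight (ties by edge label):
C—D (2): add — endpoints in different components.
A—D (6): add — endpoints in different components.
A—E (6): add — endpoints in different components.
D—E (8): skip — D and E already connected.
B—C (9): add — endpoints in different components.
The 4th edge added is B—C.

B-C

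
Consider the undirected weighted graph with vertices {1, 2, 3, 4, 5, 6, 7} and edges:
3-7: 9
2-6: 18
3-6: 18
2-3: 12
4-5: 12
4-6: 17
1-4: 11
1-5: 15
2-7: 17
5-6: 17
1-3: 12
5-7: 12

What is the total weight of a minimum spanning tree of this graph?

73

Sort edges by weight, then run Kruskal:
3-7 (9): add — endpoints in different components.
1-4 (11): add — endpoints in different components.
1-3 (12): add — endpoints in different components.
2-3 (12): add — endpoints in different components.
4-5 (12): add — endpoints in different components.
5-7 (12): skip — 5 and 7 already connected.
1-5 (15): skip — 1 and 5 already connected.
2-7 (17): skip — 2 and 7 already connected.
4-6 (17): add — endpoints in different components.
MST edges: 3-7, 1-4, 1-3, 2-3, 4-5, 4-6; total weight 9+11+12+12+12+17 = 73.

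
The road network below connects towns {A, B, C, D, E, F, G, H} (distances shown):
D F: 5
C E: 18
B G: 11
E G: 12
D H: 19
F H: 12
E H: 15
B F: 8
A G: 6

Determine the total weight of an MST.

Grow the tree from G using Prim:
Step 1: cheapest edge leaving the tree is A G (6); add A.
Step 2: cheapest edge leaving the tree is B G (11); add B.
Step 3: cheapest edge leaving the tree is B F (8); add F.
Step 4: cheapest edge leaving the tree is D F (5); add D.
Step 5: cheapest edge leaving the tree is E G (12); add E.
Step 6: cheapest edge leaving the tree is F H (12); add H.
Step 7: cheapest edge leaving the tree is C E (18); add C.
MST edges: A G, B G, B F, D F, E G, F H, C E; total weight 6+11+8+5+12+12+18 = 72.

72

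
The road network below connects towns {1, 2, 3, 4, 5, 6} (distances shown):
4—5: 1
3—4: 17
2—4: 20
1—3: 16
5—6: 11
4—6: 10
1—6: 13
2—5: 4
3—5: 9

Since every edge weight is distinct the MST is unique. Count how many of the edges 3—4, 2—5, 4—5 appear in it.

Sort edges by weight, then run Kruskal:
4—5 (1): add. Components now {1} {2} {3} {4,5} {6}
2—5 (4): add. Components now {1} {2,4,5} {3} {6}
3—5 (9): add. Components now {1} {2,3,4,5} {6}
4—6 (10): add. Components now {1} {2,3,4,5,6}
5—6 (11): skip — 5 and 6 already connected.
1—6 (13): add. Components now {1,2,3,4,5,6}
MST edge set: {4—5, 2—5, 3—5, 4—6, 1—6}.
Of the listed edges, {2—5, 4—5} are in the MST → 2.

2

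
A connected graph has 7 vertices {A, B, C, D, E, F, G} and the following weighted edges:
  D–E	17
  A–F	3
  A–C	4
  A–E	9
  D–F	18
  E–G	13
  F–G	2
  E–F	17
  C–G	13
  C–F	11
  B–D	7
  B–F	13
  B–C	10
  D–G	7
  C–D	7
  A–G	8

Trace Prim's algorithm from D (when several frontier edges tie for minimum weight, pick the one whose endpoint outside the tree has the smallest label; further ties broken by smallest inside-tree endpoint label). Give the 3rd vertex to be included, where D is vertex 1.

C

Grow the tree from D using Prim:
Step 1: cheapest edge leaving the tree is B–D (7); add B.
Step 2: cheapest edge leaving the tree is C–D (7); add C.
Step 3: cheapest edge leaving the tree is A–C (4); add A.
Step 4: cheapest edge leaving the tree is A–F (3); add F.
Step 5: cheapest edge leaving the tree is F–G (2); add G.
Step 6: cheapest edge leaving the tree is A–E (9); add E.
Vertex order: D, B, C, A, F, G, E. The 3rd vertex is C.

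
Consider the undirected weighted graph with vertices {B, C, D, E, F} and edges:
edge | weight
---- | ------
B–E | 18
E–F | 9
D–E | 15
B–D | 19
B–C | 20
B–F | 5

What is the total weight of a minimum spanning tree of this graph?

49

Prim, starting at F.
Step 1: frontier [B–F 5, E–F 9] → take B–F (5); add B.
Step 2: frontier [B–E 18, B–D 19, B–C 20, E–F 9] → take E–F (9); add E.
Step 3: frontier [B–D 19, B–C 20, D–E 15] → take D–E (15); add D.
Step 4: frontier [B–C 20] → take B–C (20); add C.
MST edges: B–F, E–F, D–E, B–C; total weight 5+9+15+20 = 49.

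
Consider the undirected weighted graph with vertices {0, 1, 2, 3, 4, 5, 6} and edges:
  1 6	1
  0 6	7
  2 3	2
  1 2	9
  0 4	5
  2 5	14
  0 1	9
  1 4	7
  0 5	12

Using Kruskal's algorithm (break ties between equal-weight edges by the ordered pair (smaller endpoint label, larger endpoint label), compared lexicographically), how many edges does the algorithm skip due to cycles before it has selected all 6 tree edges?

2

Kruskal: consider edges lightest-first.
1 6 (1): add. Components now {0} {1,6} {2} {3} {4} {5}
2 3 (2): add. Components now {0} {1,6} {2,3} {4} {5}
0 4 (5): add. Components now {0,4} {1,6} {2,3} {5}
0 6 (7): add. Components now {0,1,4,6} {2,3} {5}
1 4 (7): skip — 1 and 4 already connected.
0 1 (9): skip — 0 and 1 already connected.
1 2 (9): add. Components now {0,1,2,3,4,6} {5}
0 5 (12): add. Components now {0,1,2,3,4,5,6}
Edges rejected before the tree was complete: 2.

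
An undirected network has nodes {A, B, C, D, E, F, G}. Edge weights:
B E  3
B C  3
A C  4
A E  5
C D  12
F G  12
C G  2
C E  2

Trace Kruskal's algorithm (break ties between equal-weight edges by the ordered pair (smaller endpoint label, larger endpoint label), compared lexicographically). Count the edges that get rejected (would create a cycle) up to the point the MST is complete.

Sort edges by weight, then run Kruskal:
C E (2): add. Components now {A} {B} {C,E} {D} {F} {G}
C G (2): add. Components now {A} {B} {C,E,G} {D} {F}
B C (3): add. Components now {A} {B,C,E,G} {D} {F}
B E (3): skip — B and E already connected.
A C (4): add. Components now {A,B,C,E,G} {D} {F}
A E (5): skip — A and E already connected.
C D (12): add. Components now {A,B,C,D,E,G} {F}
F G (12): add. Components now {A,B,C,D,E,F,G}
Edges rejected before the tree was complete: 2.

2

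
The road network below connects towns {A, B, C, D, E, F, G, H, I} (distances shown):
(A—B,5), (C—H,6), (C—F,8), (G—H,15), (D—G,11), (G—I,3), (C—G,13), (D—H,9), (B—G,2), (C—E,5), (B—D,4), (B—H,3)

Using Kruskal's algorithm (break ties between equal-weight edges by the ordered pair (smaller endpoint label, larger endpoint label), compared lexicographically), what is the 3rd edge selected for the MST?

G-I

Kruskal: consider edges lightest-first.
B—G (2): add — endpoints in different components.
B—H (3): add — endpoints in different components.
G—I (3): add — endpoints in different components.
B—D (4): add — endpoints in different components.
A—B (5): add — endpoints in different components.
C—E (5): add — endpoints in different components.
C—H (6): add — endpoints in different components.
C—F (8): add — endpoints in different components.
The 3rd edge added is G—I.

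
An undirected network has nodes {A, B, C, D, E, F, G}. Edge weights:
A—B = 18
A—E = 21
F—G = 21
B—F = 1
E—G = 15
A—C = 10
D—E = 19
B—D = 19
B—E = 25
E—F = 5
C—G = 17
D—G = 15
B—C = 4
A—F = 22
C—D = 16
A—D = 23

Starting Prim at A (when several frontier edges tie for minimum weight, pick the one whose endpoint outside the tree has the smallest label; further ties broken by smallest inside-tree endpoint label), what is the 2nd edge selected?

Prim, starting at A.
Step 1: cheapest edge leaving the tree is A—C (10); add C.
Step 2: cheapest edge leaving the tree is B—C (4); add B.
Step 3: cheapest edge leaving the tree is B—F (1); add F.
Step 4: cheapest edge leaving the tree is E—F (5); add E.
Step 5: cheapest edge leaving the tree is E—G (15); add G.
Step 6: cheapest edge leaving the tree is D—G (15); add D.
The 2nd edge added is B—C.

B-C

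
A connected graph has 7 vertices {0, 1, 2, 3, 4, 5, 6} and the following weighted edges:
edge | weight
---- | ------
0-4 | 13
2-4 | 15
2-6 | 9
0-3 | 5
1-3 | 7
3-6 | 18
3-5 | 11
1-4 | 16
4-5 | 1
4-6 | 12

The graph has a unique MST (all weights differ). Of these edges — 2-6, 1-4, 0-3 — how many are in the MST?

2

Sort edges by weight, then run Kruskal:
4-5 (1): add. Components now {0} {1} {2} {3} {4,5} {6}
0-3 (5): add. Components now {0,3} {1} {2} {4,5} {6}
1-3 (7): add. Components now {0,1,3} {2} {4,5} {6}
2-6 (9): add. Components now {0,1,3} {2,6} {4,5}
3-5 (11): add. Components now {0,1,3,4,5} {2,6}
4-6 (12): add. Components now {0,1,2,3,4,5,6}
MST edge set: {4-5, 0-3, 1-3, 2-6, 3-5, 4-6}.
Of the listed edges, {2-6, 0-3} are in the MST → 2.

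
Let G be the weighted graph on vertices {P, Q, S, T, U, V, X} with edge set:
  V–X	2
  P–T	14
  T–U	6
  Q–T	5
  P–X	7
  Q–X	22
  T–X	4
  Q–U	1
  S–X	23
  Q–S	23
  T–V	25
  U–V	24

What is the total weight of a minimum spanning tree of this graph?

Prim, starting at T.
Step 1: frontier [T–X 4, Q–T 5, T–U 6, P–T 14, T–V 25] → take T–X (4); add X.
Step 2: frontier [Q–T 5, T–U 6, P–T 14, T–V 25, V–X 2, P–X 7, Q–X 22, S–X 23] → take V–X (2); add V.
Step 3: frontier [Q–T 5, T–U 6, P–T 14, U–V 24, P–X 7, Q–X 22, S–X 23] → take Q–T (5); add Q.
Step 4: frontier [Q–U 1, Q–S 23, T–U 6, P–T 14, U–V 24, P–X 7, S–X 23] → take Q–U (1); add U.
Step 5: frontier [Q–S 23, P–T 14, P–X 7, S–X 23] → take P–X (7); add P.
Step 6: frontier [Q–S 23, S–X 23] → take Q–S (23); add S.
MST edges: T–X, V–X, Q–T, Q–U, P–X, Q–S; total weight 4+2+5+1+7+23 = 42.

42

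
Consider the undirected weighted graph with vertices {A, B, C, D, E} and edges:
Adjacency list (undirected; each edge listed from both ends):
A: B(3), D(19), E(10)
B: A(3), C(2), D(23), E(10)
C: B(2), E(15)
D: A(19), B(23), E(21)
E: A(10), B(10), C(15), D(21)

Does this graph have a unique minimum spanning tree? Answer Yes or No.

No

Sort edges by weight, then run Kruskal:
B C (2): add — endpoints in different components.
A B (3): add — endpoints in different components.
A E (10): add — endpoints in different components.
B E (10): skip — B and E already connected.
C E (15): skip — C and E already connected.
A D (19): add — endpoints in different components.
Non-tree edge B E has weight 10, equal to the heaviest edge on its tree cycle — swapping gives another MST of the same weight. Not unique.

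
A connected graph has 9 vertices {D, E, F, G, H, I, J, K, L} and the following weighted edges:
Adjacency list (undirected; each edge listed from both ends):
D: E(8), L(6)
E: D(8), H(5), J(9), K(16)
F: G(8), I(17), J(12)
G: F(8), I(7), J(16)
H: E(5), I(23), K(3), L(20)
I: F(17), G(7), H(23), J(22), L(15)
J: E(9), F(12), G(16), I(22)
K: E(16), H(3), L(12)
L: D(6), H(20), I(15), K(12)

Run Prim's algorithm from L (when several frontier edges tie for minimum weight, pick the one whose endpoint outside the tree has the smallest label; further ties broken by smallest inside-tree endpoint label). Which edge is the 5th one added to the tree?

Grow the tree from L using Prim:
Step 1: cheapest edge leaving the tree is D—L (6); add D.
Step 2: cheapest edge leaving the tree is D—E (8); add E.
Step 3: cheapest edge leaving the tree is E—H (5); add H.
Step 4: cheapest edge leaving the tree is H—K (3); add K.
Step 5: cheapest edge leaving the tree is E—J (9); add J.
Step 6: cheapest edge leaving the tree is F—J (12); add F.
Step 7: cheapest edge leaving the tree is F—G (8); add G.
Step 8: cheapest edge leaving the tree is G—I (7); add I.
The 5th edge added is E—J.

E-J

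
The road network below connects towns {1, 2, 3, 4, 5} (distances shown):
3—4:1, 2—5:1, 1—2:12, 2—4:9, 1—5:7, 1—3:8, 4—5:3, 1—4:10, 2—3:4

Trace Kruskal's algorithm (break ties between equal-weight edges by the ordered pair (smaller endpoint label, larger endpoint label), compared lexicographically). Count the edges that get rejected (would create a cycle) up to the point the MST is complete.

1

Kruskal's algorithm — process edges by increasing weight (ties by edge label):
2—5 (1): add — endpoints in different components.
3—4 (1): add — endpoints in different components.
4—5 (3): add — endpoints in different components.
2—3 (4): skip — 2 and 3 already connected.
1—5 (7): add — endpoints in different components.
Edges rejected before the tree was complete: 1.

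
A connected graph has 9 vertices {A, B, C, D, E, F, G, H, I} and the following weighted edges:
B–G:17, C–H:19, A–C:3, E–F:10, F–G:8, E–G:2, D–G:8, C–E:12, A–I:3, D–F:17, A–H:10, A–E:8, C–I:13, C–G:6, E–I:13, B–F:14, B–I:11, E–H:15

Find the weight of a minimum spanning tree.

Sort edges by weight, then run Kruskal:
E–G (2): add — endpoints in different components.
A–C (3): add — endpoints in different components.
A–I (3): add — endpoints in different components.
C–G (6): add — endpoints in different components.
A–E (8): skip — A and E already connected.
D–G (8): add — endpoints in different components.
F–G (8): add — endpoints in different components.
A–H (10): add — endpoints in different components.
E–F (10): skip — E and F already connected.
B–I (11): add — endpoints in different components.
MST edges: E–G, A–C, A–I, C–G, D–G, F–G, A–H, B–I; total weight 2+3+3+6+8+8+10+11 = 51.

51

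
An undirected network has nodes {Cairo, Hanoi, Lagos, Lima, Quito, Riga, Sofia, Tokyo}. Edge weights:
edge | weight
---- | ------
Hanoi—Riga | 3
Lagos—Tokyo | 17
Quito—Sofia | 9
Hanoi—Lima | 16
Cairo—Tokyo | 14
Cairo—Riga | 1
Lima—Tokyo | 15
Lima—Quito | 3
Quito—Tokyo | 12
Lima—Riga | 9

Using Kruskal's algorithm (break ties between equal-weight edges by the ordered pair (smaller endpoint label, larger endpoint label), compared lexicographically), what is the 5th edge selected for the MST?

Kruskal: consider edges lightest-first.
Cairo—Riga (1): add — endpoints in different components.
Hanoi—Riga (3): add — endpoints in different components.
Lima—Quito (3): add — endpoints in different components.
Lima—Riga (9): add — endpoints in different components.
Quito—Sofia (9): add — endpoints in different components.
Quito—Tokyo (12): add — endpoints in different components.
Cairo—Tokyo (14): skip — Cairo and Tokyo already connected.
Lima—Tokyo (15): skip — Lima and Tokyo already connected.
Hanoi—Lima (16): skip — Hanoi and Lima already connected.
Lagos—Tokyo (17): add — endpoints in different components.
The 5th edge added is Quito—Sofia.

Quito-Sofia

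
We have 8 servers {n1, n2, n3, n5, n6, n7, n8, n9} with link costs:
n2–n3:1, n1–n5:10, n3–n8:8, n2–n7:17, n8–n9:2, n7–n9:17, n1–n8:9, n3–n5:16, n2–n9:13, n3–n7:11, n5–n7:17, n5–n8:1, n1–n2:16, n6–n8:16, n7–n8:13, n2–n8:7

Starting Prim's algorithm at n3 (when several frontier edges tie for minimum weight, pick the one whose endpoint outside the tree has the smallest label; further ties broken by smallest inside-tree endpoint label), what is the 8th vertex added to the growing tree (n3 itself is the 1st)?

n6

Prim's algorithm from n3:
Step 1: cheapest edge leaving the tree is n2–n3 (1); add n2.
Step 2: cheapest edge leaving the tree is n2–n8 (7); add n8.
Step 3: cheapest edge leaving the tree is n5–n8 (1); add n5.
Step 4: cheapest edge leaving the tree is n8–n9 (2); add n9.
Step 5: cheapest edge leaving the tree is n1–n8 (9); add n1.
Step 6: cheapest edge leaving the tree is n3–n7 (11); add n7.
Step 7: cheapest edge leaving the tree is n6–n8 (16); add n6.
Vertex order: n3, n2, n8, n5, n9, n1, n7, n6. The 8th vertex is n6.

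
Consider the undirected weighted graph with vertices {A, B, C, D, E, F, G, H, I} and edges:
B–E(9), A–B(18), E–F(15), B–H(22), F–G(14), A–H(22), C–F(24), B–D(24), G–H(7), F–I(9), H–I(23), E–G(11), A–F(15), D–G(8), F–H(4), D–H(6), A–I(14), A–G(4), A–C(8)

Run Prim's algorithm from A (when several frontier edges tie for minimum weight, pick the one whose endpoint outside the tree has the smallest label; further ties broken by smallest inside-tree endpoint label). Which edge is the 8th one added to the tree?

B-E

Prim's algorithm from A:
Step 1: cheapest edge leaving the tree is A–G (4); add G.
Step 2: cheapest edge leaving the tree is G–H (7); add H.
Step 3: cheapest edge leaving the tree is F–H (4); add F.
Step 4: cheapest edge leaving the tree is D–H (6); add D.
Step 5: cheapest edge leaving the tree is A–C (8); add C.
Step 6: cheapest edge leaving the tree is F–I (9); add I.
Step 7: cheapest edge leaving the tree is E–G (11); add E.
Step 8: cheapest edge leaving the tree is B–E (9); add B.
The 8th edge added is B–E.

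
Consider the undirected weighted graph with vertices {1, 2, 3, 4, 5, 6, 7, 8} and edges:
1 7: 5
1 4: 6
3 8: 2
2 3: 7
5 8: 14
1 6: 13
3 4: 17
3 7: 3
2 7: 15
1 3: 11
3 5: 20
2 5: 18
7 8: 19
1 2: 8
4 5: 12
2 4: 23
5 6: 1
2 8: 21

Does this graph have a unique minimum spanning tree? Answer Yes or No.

Yes

Kruskal's algorithm — process edges by increasing weight (ties by edge label):
5 6 (1): add — endpoints in different components.
3 8 (2): add — endpoints in different components.
3 7 (3): add — endpoints in different components.
1 7 (5): add — endpoints in different components.
1 4 (6): add — endpoints in different components.
2 3 (7): add — endpoints in different components.
1 2 (8): skip — 1 and 2 already connected.
1 3 (11): skip — 1 and 3 already connected.
4 5 (12): add — endpoints in different components.
Every non-tree edge has weight strictly greater than the heaviest edge on the tree path between its endpoints, so the MST is unique.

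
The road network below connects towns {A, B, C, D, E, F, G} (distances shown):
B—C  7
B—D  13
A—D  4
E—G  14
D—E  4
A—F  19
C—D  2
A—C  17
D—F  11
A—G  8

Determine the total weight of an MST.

Sort edges by weight, then run Kruskal:
C—D (2): add — endpoints in different components.
A—D (4): add — endpoints in different components.
D—E (4): add — endpoints in different components.
B—C (7): add — endpoints in different components.
A—G (8): add — endpoints in different components.
D—F (11): add — endpoints in different components.
MST edges: C—D, A—D, D—E, B—C, A—G, D—F; total weight 2+4+4+7+8+11 = 36.

36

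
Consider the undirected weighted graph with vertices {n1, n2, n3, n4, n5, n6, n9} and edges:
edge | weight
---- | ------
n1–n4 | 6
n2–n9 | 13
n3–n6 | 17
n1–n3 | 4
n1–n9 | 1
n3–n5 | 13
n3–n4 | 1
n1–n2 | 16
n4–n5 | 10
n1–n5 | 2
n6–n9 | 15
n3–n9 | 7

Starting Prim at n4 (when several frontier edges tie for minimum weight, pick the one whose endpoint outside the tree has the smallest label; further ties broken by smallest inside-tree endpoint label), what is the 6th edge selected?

n6-n9

Grow the tree from n4 using Prim:
Step 1: frontier [n3–n4 1, n1–n4 6, n4–n5 10] → take n3–n4 (1); add n3.
Step 2: frontier [n1–n3 4, n3–n9 7, n3–n5 13, n3–n6 17, n1–n4 6, n4–n5 10] → take n1–n3 (4); add n1.
Step 3: frontier [n1–n9 1, n1–n5 2, n1–n2 16, n3–n9 7, n3–n5 13, n3–n6 17, n4–n5 10] → take n1–n9 (1); add n9.
Step 4: frontier [n1–n5 2, n1–n2 16, n3–n5 13, n3–n6 17, n4–n5 10, n2–n9 13, n6–n9 15] → take n1–n5 (2); add n5.
Step 5: frontier [n1–n2 16, n3–n6 17, n2–n9 13, n6–n9 15] → take n2–n9 (13); add n2.
Step 6: frontier [n3–n6 17, n6–n9 15] → take n6–n9 (15); add n6.
The 6th edge added is n6–n9.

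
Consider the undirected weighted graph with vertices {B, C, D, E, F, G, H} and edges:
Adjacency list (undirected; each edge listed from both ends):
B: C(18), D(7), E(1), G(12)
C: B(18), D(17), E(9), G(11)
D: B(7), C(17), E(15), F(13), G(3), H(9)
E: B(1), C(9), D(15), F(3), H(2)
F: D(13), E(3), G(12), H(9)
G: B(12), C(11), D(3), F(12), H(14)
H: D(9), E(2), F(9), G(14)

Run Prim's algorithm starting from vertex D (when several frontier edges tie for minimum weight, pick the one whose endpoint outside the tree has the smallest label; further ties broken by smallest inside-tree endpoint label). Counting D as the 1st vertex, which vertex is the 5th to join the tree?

H

Grow the tree from D using Prim:
Step 1: cheapest edge leaving the tree is D–G (3); add G.
Step 2: cheapest edge leaving the tree is B–D (7); add B.
Step 3: cheapest edge leaving the tree is B–E (1); add E.
Step 4: cheapest edge leaving the tree is E–H (2); add H.
Step 5: cheapest edge leaving the tree is E–F (3); add F.
Step 6: cheapest edge leaving the tree is C–E (9); add C.
Vertex order: D, G, B, E, H, F, C. The 5th vertex is H.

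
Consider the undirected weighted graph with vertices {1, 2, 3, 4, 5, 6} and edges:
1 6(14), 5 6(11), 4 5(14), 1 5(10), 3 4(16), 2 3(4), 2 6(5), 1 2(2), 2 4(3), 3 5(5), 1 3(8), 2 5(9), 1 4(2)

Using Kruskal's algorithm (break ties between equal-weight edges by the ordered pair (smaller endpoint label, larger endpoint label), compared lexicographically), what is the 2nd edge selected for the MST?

Kruskal's algorithm — process edges by increasing weight (ties by edge label):
1 2 (2): add — endpoints in different components.
1 4 (2): add — endpoints in different components.
2 4 (3): skip — 2 and 4 already connected.
2 3 (4): add — endpoints in different components.
2 6 (5): add — endpoints in different components.
3 5 (5): add — endpoints in different components.
The 2nd edge added is 1 4.

1-4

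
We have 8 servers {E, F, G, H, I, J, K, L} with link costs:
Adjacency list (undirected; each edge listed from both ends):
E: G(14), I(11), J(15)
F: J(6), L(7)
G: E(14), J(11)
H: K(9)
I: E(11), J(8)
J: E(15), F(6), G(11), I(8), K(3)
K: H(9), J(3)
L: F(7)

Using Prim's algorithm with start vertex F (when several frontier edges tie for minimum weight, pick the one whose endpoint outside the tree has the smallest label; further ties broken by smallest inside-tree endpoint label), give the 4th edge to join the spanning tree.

Grow the tree from F using Prim:
Step 1: frontier [F J 6, F L 7] → take F J (6); add J.
Step 2: frontier [F L 7, J K 3, I J 8, G J 11, E J 15] → take J K (3); add K.
Step 3: frontier [F L 7, I J 8, G J 11, E J 15, H K 9] → take F L (7); add L.
Step 4: frontier [I J 8, G J 11, E J 15, H K 9] → take I J (8); add I.
Step 5: frontier [E I 11, G J 11, E J 15, H K 9] → take H K (9); add H.
Step 6: frontier [E I 11, G J 11, E J 15] → take E I (11); add E.
Step 7: frontier [E G 14, G J 11] → take G J (11); add G.
The 4th edge added is I J.

I-J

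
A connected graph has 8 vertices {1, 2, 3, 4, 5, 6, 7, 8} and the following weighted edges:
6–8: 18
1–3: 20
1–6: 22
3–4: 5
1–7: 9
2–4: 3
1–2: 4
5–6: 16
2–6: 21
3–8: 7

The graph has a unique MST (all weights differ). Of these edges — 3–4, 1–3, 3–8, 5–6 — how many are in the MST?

Kruskal's algorithm — process edges by increasing weight (ties by edge label):
2–4 (3): add — endpoints in different components.
1–2 (4): add — endpoints in different components.
3–4 (5): add — endpoints in different components.
3–8 (7): add — endpoints in different components.
1–7 (9): add — endpoints in different components.
5–6 (16): add — endpoints in different components.
6–8 (18): add — endpoints in different components.
MST edge set: {2–4, 1–2, 3–4, 3–8, 1–7, 5–6, 6–8}.
Of the listed edges, {3–4, 3–8, 5–6} are in the MST → 3.

3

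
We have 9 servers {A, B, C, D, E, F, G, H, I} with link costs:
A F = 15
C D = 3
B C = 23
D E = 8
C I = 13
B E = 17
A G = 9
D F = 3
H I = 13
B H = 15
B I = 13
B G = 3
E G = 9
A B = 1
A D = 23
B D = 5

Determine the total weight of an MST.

Sort edges by weight, then run Kruskal:
A B (1): add — endpoints in different components.
B G (3): add — endpoints in different components.
C D (3): add — endpoints in different components.
D F (3): add — endpoints in different components.
B D (5): add — endpoints in different components.
D E (8): add — endpoints in different components.
A G (9): skip — A and G already connected.
E G (9): skip — E and G already connected.
B I (13): add — endpoints in different components.
C I (13): skip — C and I already connected.
H I (13): add — endpoints in different components.
MST edges: A B, B G, C D, D F, B D, D E, B I, H I; total weight 1+3+3+3+5+8+13+13 = 49.

49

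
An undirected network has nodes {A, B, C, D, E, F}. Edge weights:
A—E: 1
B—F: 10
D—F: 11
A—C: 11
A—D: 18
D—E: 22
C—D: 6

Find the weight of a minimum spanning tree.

Prim, starting at C.
Step 1: frontier [C—D 6, A—C 11] → take C—D (6); add D.
Step 2: frontier [A—C 11, D—F 11, A—D 18, D—E 22] → take A—C (11); add A.
Step 3: frontier [A—E 1, D—F 11, D—E 22] → take A—E (1); add E.
Step 4: frontier [D—F 11] → take D—F (11); add F.
Step 5: frontier [B—F 10] → take B—F (10); add B.
MST edges: C—D, A—C, A—E, D—F, B—F; total weight 6+11+1+11+10 = 39.

39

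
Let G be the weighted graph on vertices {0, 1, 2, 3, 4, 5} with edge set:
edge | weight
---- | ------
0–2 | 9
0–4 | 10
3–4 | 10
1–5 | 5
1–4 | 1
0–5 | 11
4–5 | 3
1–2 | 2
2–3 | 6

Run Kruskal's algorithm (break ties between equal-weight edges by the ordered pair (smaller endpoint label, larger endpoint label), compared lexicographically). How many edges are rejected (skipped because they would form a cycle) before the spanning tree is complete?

1

Kruskal: consider edges lightest-first.
1–4 (1): add — endpoints in different components.
1–2 (2): add — endpoints in different components.
4–5 (3): add — endpoints in different components.
1–5 (5): skip — 1 and 5 already connected.
2–3 (6): add — endpoints in different components.
0–2 (9): add — endpoints in different components.
Edges rejected before the tree was complete: 1.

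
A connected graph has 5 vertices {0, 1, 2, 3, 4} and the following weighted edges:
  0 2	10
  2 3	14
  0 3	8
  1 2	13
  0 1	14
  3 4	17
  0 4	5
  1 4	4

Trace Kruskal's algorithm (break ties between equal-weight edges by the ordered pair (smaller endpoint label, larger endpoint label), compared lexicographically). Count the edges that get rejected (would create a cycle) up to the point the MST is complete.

0

Kruskal's algorithm — process edges by increasing weight (ties by edge label):
1 4 (4): add. Components now {0} {1,4} {2} {3}
0 4 (5): add. Components now {0,1,4} {2} {3}
0 3 (8): add. Components now {0,1,3,4} {2}
0 2 (10): add. Components now {0,1,2,3,4}
Edges rejected before the tree was complete: 0.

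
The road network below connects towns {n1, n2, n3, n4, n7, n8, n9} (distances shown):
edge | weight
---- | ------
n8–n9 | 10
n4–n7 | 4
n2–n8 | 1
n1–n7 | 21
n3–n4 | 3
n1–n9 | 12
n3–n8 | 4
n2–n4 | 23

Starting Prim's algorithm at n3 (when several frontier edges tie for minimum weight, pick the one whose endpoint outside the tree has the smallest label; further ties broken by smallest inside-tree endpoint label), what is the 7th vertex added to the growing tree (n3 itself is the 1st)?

n1

Prim, starting at n3.
Step 1: frontier [n3–n4 3, n3–n8 4] → take n3–n4 (3); add n4.
Step 2: frontier [n3–n8 4, n4–n7 4, n2–n4 23] → take n4–n7 (4); add n7.
Step 3: frontier [n3–n8 4, n2–n4 23, n1–n7 21] → take n3–n8 (4); add n8.
Step 4: frontier [n2–n4 23, n1–n7 21, n2–n8 1, n8–n9 10] → take n2–n8 (1); add n2.
Step 5: frontier [n1–n7 21, n8–n9 10] → take n8–n9 (10); add n9.
Step 6: frontier [n1–n7 21, n1–n9 12] → take n1–n9 (12); add n1.
Vertex order: n3, n4, n7, n8, n2, n9, n1. The 7th vertex is n1.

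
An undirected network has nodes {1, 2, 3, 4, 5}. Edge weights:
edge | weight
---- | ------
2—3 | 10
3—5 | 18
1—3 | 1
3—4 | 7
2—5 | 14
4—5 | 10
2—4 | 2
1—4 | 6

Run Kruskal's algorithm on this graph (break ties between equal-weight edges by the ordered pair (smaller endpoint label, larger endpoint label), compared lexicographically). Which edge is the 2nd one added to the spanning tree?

2-4

Kruskal's algorithm — process edges by increasing weight (ties by edge label):
1—3 (1): add. Components now {1,3} {2} {4} {5}
2—4 (2): add. Components now {1,3} {2,4} {5}
1—4 (6): add. Components now {1,2,3,4} {5}
3—4 (7): skip — 3 and 4 already connected.
2—3 (10): skip — 2 and 3 already connected.
4—5 (10): add. Components now {1,2,3,4,5}
The 2nd edge added is 2—4.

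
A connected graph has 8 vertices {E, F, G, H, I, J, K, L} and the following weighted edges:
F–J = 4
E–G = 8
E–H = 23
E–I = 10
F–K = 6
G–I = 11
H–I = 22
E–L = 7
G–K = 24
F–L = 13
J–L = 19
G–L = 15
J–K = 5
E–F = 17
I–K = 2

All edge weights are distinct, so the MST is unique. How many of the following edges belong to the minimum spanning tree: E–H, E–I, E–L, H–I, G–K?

3

Kruskal: consider edges lightest-first.
I–K (2): add — endpoints in different components.
F–J (4): add — endpoints in different components.
J–K (5): add — endpoints in different components.
F–K (6): skip — F and K already connected.
E–L (7): add — endpoints in different components.
E–G (8): add — endpoints in different components.
E–I (10): add — endpoints in different components.
G–I (11): skip — G and I already connected.
F–L (13): skip — F and L already connected.
G–L (15): skip — G and L already connected.
E–F (17): skip — E and F already connected.
J–L (19): skip — J and L already connected.
H–I (22): add — endpoints in different components.
MST edge set: {I–K, F–J, J–K, E–L, E–G, E–I, H–I}.
Of the listed edges, {E–I, E–L, H–I} are in the MST → 3.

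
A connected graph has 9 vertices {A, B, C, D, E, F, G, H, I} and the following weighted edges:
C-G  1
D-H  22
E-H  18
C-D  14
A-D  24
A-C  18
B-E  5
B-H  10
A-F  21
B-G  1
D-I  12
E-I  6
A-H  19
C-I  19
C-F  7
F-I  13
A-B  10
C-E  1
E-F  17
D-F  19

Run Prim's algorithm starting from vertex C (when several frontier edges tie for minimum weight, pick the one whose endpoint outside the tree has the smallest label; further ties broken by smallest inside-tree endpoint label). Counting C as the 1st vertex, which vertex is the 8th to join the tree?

H

Grow the tree from C using Prim:
Step 1: cheapest edge leaving the tree is C-E (1); add E.
Step 2: cheapest edge leaving the tree is C-G (1); add G.
Step 3: cheapest edge leaving the tree is B-G (1); add B.
Step 4: cheapest edge leaving the tree is E-I (6); add I.
Step 5: cheapest edge leaving the tree is C-F (7); add F.
Step 6: cheapest edge leaving the tree is A-B (10); add A.
Step 7: cheapest edge leaving the tree is B-H (10); add H.
Step 8: cheapest edge leaving the tree is D-I (12); add D.
Vertex order: C, E, G, B, I, F, A, H, D. The 8th vertex is H.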